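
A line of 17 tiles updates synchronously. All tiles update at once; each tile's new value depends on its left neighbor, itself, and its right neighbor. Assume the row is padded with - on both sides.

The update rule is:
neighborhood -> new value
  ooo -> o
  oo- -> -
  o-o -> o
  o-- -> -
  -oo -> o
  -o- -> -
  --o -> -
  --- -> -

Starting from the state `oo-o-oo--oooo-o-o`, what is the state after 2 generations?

o-o-oo---ooo-o-o-
-o-oo----oo-o-o--

-o-oo----oo-o-o--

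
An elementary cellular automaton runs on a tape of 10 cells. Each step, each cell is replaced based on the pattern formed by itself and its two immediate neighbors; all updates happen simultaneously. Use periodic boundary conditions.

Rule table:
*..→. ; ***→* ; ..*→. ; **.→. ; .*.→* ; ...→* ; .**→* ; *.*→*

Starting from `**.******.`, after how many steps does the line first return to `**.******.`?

step 1: *.******.*
step 2: .******.**
step 3: ******.**.
step 4: *****.**.*
step 5: ****.**.**
step 6: ***.**.***
step 7: **.**.****
step 8: *.**.*****
step 9: .**.******
step 10: **.******.

10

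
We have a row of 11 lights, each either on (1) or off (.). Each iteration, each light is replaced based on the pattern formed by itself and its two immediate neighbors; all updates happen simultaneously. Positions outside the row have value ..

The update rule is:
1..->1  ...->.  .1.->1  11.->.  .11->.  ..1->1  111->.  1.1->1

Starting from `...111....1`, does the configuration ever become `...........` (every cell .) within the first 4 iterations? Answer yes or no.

..1...1..11
.111.1111..
1...1....1.
11.111..111
iteration 4 is 11.111..111, still not uniform .

no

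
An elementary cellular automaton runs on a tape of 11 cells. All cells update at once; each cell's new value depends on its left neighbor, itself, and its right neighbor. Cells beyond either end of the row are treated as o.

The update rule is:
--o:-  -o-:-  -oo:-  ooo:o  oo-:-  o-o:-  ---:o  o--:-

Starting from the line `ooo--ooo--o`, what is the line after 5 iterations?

--oo--o----

iteration 1: oo----o----
iteration 2: o--oo---oo-
iteration 3: ------o----
iteration 4: -oooo---oo-
iteration 5: --oo--o----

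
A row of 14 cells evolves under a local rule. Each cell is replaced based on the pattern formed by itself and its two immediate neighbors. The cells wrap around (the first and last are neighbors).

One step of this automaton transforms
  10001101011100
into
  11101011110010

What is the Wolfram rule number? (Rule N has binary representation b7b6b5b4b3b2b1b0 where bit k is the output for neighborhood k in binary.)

61

position 10: 111 → 0  (bit 7 = 0)
position 5: 110 → 0  (bit 6 = 0)
position 6: 101 → 1  (bit 5 = 1)
position 1: 100 → 1  (bit 4 = 1)
position 4: 011 → 1  (bit 3 = 1)
position 0: 010 → 1  (bit 2 = 1)
position 3: 001 → 0  (bit 1 = 0)
position 2: 000 → 1  (bit 0 = 1)
bits b7..b0 = 00111101 = 61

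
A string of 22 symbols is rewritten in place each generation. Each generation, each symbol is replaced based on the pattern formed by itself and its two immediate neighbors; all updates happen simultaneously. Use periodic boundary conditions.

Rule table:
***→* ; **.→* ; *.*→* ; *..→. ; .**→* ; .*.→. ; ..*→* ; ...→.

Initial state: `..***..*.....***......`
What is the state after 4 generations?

generation 1: .****.*.....****......
generation 2: ******.....*****......
generation 3: ******....******.....*
generation 4: ******...*******....**

******...*******....**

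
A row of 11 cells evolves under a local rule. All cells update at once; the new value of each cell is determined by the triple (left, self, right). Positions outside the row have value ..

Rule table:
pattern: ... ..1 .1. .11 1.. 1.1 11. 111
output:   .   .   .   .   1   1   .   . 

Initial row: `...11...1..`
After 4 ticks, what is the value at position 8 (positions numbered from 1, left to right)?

.....1...1.
......1...1
.......1...
........1..
position 8 holds .

.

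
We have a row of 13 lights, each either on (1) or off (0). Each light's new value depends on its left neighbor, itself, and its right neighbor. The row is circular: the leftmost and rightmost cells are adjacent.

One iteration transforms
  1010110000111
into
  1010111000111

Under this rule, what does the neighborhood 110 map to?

At position 0 the neighborhood is 110; the next row has 1 there.

1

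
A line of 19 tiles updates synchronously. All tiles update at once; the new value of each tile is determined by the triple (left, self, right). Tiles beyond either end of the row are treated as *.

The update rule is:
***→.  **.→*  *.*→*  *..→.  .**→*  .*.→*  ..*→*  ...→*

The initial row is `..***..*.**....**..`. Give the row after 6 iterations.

.*.******.*.***....

.**.*.*****.*****.*
*******...***...***
......*.***.*.***..
.********.*****.*.*
**......***...*****
.*.******.*.***....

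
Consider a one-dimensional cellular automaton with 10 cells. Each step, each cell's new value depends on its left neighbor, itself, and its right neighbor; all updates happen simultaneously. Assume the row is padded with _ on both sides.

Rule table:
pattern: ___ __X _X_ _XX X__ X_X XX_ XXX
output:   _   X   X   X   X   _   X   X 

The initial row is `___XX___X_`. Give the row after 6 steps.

__XXXX_XXX
_XXXXX_XXX
XXXXXX_XXX
XXXXXX_XXX  (fixed point — unchanged through step 6)

XXXXXX_XXX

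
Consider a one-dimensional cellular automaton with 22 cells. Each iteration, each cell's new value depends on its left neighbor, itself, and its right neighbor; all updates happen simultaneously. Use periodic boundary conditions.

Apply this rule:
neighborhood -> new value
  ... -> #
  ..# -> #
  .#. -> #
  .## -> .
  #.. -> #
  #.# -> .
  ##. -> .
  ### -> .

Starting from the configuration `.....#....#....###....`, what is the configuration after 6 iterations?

iteration 1: ###############...####
iteration 2: ...............###....
iteration 3: ###############...####  (repeats iteration 1; period 2)
iteration 6: ...............###....

...............###....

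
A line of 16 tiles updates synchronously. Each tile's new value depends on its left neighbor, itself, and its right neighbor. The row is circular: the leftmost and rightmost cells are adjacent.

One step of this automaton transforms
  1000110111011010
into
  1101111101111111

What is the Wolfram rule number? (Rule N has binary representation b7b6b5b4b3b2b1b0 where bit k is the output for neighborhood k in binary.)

position 8: 111 → 0  (bit 7 = 0)
position 5: 110 → 1  (bit 6 = 1)
position 6: 101 → 1  (bit 5 = 1)
position 1: 100 → 1  (bit 4 = 1)
position 4: 011 → 1  (bit 3 = 1)
position 0: 010 → 1  (bit 2 = 1)
position 3: 001 → 1  (bit 1 = 1)
position 2: 000 → 0  (bit 0 = 0)
bits b7..b0 = 01111110 = 126

126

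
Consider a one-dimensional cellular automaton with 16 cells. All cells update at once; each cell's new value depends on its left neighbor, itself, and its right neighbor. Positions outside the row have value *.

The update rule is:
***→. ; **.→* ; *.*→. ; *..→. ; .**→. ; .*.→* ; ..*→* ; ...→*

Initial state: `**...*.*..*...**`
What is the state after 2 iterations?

iteration 1: .*.***.*.**.**..
iteration 2: .*...*.*..*..*.*

.*...*.*..*..*.*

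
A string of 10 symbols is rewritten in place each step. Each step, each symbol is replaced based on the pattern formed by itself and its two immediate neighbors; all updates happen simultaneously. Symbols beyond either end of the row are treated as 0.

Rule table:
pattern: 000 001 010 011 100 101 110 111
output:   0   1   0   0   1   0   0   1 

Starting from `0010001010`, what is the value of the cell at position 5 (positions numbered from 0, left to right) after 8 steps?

0101010001
1000001010
0100010001
1010101010
0000000001
0000000010
0000000101
0000001000
position 5 holds 0

0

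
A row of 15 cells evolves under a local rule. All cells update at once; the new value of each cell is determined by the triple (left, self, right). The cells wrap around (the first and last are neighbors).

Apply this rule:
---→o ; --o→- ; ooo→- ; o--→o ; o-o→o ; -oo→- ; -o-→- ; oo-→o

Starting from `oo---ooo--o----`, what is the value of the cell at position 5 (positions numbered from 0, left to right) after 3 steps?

o

-ooo---oo--ooo-
---ooo--oo---oo
oo---oo--ooo--o
position 5 holds o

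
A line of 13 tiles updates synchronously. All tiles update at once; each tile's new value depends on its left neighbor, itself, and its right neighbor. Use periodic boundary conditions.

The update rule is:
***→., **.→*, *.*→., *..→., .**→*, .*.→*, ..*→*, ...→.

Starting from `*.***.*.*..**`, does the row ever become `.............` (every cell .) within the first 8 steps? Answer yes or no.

no

*.*.*.*.*.**.
*.*.*.*.*.**.  (fixed point — unchanged through step 8)
step 8 is *.*.*.*.*.**., still not uniform .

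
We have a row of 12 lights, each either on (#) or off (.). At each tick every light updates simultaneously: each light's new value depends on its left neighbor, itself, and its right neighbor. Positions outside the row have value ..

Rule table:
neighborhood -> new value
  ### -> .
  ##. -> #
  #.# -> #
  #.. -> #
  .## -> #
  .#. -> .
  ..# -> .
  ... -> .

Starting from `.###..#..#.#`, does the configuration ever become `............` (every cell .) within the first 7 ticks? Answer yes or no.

.#.##..#..#.
..####..#..#
..#..##..#..
...#.###..#.
....##.##..#
....######..
....#....##.
tick 7 is ....#....##., still not uniform .

no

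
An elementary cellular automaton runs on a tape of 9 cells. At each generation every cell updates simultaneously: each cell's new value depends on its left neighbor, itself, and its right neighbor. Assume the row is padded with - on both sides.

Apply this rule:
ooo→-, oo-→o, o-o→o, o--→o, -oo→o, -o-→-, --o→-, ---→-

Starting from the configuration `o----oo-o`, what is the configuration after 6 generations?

-o---ooo-
--o--o-oo
---o--ooo
----o-o-o
-----o-o-
------o-o

------o-o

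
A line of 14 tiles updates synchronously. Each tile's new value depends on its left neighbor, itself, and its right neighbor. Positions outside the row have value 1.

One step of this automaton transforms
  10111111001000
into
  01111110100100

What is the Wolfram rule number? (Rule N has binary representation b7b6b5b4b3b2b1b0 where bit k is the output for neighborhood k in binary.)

position 3: 111 → 1  (bit 7 = 1)
position 0: 110 → 0  (bit 6 = 0)
position 1: 101 → 1  (bit 5 = 1)
position 8: 100 → 1  (bit 4 = 1)
position 2: 011 → 1  (bit 3 = 1)
position 10: 010 → 0  (bit 2 = 0)
position 9: 001 → 0  (bit 1 = 0)
position 12: 000 → 0  (bit 0 = 0)
bits b7..b0 = 10111000 = 184

184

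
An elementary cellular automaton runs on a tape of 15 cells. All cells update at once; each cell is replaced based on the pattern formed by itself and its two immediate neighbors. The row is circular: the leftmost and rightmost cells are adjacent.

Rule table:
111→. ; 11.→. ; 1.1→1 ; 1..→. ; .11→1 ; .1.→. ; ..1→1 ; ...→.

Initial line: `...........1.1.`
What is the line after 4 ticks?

.......1.1.....

tick 1: ..........1.1..
tick 2: .........1.1...
tick 3: ........1.1....
tick 4: .......1.1.....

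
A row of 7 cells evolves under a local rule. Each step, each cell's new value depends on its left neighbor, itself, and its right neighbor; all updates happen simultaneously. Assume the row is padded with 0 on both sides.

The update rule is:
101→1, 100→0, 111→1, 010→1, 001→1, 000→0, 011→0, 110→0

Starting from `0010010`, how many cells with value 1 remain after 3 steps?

3

0110110
1001000
1011000
count of 1: 3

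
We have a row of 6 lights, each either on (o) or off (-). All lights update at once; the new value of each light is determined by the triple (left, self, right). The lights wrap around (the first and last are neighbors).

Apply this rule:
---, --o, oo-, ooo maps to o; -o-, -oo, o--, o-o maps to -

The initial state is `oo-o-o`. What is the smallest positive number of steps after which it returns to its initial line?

oo----
-o-ooo
----oo
-ooo-o
--oo--
oo-o-o

6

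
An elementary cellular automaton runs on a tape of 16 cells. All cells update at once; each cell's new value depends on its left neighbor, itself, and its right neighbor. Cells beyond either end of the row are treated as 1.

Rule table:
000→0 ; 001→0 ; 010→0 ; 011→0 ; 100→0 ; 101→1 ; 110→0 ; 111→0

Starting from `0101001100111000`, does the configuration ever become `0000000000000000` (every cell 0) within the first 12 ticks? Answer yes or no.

yes

tick 1: 1010000000000000
tick 2: 0100000000000000
tick 3: 1000000000000000
tick 4: 0000000000000000
all cells are 0 at tick 4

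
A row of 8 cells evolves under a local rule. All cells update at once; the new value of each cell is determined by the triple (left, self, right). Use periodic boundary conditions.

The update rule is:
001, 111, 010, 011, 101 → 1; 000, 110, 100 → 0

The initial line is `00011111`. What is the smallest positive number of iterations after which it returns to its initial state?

00111110
01111100
11111000
11110001
11100011
11000111
10001111
00011111

8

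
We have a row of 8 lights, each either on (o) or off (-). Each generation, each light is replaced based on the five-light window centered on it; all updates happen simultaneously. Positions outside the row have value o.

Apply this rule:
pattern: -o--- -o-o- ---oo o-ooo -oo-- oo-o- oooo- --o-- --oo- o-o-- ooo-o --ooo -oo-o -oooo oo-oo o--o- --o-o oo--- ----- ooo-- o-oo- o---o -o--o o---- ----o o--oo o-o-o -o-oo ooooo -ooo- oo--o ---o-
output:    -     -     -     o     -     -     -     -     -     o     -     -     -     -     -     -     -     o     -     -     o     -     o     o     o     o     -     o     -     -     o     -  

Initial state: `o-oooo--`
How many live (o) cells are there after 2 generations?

1

generation 1: --o---oo
generation 2: o-------
count of o: 1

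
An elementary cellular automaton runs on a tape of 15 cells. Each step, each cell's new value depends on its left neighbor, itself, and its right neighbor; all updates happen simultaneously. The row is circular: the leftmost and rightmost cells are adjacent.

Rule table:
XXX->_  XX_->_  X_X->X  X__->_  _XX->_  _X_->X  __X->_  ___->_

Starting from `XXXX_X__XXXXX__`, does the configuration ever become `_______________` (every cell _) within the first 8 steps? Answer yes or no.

yes

____XX_________
_______________
all cells are _ at step 2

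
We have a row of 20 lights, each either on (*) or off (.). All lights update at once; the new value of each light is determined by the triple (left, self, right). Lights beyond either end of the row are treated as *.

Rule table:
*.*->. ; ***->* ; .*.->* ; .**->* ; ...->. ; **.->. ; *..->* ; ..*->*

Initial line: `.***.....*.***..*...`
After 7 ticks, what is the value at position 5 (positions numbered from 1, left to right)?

.**.*...**.**.****.*
.*..**.**..*..***..*
.****..*.*******.***
.***.***.******..***
.**..**..*****.*****
.*.***.******..*****
.*.**..*****.*******
position 5 holds *

*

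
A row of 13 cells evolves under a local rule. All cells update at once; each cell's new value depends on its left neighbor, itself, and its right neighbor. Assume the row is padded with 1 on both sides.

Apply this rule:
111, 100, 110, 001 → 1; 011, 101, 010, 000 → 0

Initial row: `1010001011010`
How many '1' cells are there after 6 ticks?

8

tick 1: 1001010001000
tick 2: 1110001010101
tick 3: 1111010000000
tick 4: 1111001000001
tick 5: 1111110100010
tick 6: 1111110010100
count of 1: 8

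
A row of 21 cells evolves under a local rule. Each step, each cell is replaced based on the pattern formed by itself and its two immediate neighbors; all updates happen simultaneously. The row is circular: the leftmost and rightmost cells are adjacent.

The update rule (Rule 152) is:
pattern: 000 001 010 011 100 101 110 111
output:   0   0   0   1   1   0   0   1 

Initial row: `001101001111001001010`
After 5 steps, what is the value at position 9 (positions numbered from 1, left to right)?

0

001000101110100100001
100100001100010010000
010010001010001001000
001001000001000100100
000100100000100010010
position 9 holds 0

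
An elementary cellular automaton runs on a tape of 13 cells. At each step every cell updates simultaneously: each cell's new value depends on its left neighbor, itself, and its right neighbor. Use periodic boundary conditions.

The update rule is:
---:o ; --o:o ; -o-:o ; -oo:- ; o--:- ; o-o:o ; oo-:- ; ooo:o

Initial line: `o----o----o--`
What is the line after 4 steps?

-o--o-o--o--o

o-oooo-oooo-o
-o-oo-o-oo-o-
ooo--ooo--oo-
-o--o-o--o--o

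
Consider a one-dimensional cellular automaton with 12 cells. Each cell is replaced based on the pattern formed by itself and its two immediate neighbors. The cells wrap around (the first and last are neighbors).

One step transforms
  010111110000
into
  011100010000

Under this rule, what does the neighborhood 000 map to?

At position 9 the neighborhood is 000; the next row has 0 there.

0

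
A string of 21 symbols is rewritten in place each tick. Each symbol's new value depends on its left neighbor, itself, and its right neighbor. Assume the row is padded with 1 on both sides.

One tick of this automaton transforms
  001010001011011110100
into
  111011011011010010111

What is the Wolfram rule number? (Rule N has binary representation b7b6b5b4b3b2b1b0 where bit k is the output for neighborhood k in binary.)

94

position 14: 111 → 0  (bit 7 = 0)
position 11: 110 → 1  (bit 6 = 1)
position 3: 101 → 0  (bit 5 = 0)
position 0: 100 → 1  (bit 4 = 1)
position 10: 011 → 1  (bit 3 = 1)
position 2: 010 → 1  (bit 2 = 1)
position 1: 001 → 1  (bit 1 = 1)
position 6: 000 → 0  (bit 0 = 0)
bits b7..b0 = 01011110 = 94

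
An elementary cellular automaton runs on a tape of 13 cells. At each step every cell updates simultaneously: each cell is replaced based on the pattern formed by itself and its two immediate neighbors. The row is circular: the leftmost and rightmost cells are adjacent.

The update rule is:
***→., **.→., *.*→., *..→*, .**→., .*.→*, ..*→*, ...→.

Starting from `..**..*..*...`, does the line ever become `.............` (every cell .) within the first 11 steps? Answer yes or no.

yes

.*..*******..
****.......*.
....*.....**.
...***...*..*
*.*...*.*****
..**.**......
.*.....*.....
***...***....
...*.*...*..*
*.**.**.*****
.............
all cells are . at step 11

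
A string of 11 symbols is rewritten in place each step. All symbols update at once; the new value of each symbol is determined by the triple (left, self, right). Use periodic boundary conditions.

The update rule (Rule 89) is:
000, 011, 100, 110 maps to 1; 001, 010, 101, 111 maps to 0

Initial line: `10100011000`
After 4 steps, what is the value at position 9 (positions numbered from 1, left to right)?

0

00011011110
11011010011
01011001010
00011100001
position 9 holds 0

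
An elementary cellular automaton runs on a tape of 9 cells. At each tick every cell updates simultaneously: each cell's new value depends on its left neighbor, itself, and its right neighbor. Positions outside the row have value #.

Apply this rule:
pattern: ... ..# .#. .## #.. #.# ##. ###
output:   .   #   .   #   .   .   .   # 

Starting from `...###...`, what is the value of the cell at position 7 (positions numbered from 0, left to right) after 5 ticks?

tick 1: ..###...#
tick 2: .###...##
tick 3: .##...###
tick 4: .#...####
tick 5: ....#####
position 7 holds #

#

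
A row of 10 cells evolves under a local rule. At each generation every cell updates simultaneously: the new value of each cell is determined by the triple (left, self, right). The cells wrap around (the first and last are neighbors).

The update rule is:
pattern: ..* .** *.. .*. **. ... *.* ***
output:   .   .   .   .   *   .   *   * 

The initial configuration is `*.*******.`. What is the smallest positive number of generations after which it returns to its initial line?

10

.*.*******
*.*.******
**.*.*****
***.*.****
****.*.***
*****.*.**
******.*.*
*******.*.
.*******.*
*.*******.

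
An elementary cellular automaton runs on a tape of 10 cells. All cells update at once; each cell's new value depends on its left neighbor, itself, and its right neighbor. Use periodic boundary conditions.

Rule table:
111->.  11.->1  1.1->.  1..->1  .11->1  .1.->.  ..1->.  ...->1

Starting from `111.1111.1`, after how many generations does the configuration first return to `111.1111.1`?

30

..1.1..1.1
1....1....
.111..111.
.1.11.1.11
...11...11
11.1111.11
.1.1..1.1.
....1....1
111..111..
1.11.1.11.
..11...11.
1.1111.111
1.1..1.1..
...1....1.
11..111..1
.11.1.11.1
.11...11..
.1111.1111
.1..1.1..1
..1....1..
1..111..11
11.1.11.1.
11...11...
1111.1111.
1..1.1..1.
.1....1...
..111..111
1.1.11.1.1
1...11...1
111.1111.1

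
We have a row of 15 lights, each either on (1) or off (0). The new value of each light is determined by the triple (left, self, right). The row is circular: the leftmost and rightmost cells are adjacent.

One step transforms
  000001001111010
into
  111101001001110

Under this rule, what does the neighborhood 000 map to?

At position 0 the neighborhood is 000; the next row has 1 there.

1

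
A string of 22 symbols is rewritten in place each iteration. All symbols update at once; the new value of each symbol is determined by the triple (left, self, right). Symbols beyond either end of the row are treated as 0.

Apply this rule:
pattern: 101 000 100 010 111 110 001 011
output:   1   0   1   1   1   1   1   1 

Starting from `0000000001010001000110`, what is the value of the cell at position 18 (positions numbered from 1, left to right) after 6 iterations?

iteration 1: 0000000011111011101111
iteration 2: 0000000111111111111111
iteration 3: 0000001111111111111111
iteration 4: 0000011111111111111111
iteration 5: 0000111111111111111111
iteration 6: 0001111111111111111111
position 18 holds 1

1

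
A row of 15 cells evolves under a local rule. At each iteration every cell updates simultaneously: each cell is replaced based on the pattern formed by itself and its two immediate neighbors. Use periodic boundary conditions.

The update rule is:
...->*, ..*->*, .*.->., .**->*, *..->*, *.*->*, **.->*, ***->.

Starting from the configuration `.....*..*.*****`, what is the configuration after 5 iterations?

*****.**.**...*
....***********
*****.........*
....***********  (repeats iteration 2; period 2)
iteration 5: *****.........*

*****.........*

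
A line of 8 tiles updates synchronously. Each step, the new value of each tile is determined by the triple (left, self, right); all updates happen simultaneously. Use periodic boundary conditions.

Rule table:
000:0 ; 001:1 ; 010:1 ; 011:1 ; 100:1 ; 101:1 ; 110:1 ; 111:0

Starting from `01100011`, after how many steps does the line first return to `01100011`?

6

11110111
00011100
00110110
01111111
11000001
01100011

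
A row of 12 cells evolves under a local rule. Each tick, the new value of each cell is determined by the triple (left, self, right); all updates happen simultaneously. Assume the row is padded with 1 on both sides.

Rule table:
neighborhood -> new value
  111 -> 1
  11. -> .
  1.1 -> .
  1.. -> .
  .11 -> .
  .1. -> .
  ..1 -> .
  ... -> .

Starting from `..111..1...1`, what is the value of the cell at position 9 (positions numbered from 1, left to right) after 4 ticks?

tick 1: ...1........
tick 2: ............
tick 3: ............  (fixed point — unchanged through tick 4)
position 9 holds .

.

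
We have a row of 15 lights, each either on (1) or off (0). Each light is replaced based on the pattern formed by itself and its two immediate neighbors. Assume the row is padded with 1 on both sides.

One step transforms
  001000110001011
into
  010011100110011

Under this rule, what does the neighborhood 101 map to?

0

At position 12 the neighborhood is 101; the next row has 0 there.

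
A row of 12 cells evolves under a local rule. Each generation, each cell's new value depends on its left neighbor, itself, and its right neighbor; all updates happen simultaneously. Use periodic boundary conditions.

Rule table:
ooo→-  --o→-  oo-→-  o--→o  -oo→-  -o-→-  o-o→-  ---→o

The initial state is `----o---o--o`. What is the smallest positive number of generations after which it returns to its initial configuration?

24

ooo--oo--o--
---o---o--o-
oo--oo--o--o
--o---o--o--
o--oo--o--oo
-o---o--o---
--oo--o--ooo
o---o--o----
-oo--o--ooo-
---o--o----o
oo--o--ooo--
--o--o----o-
o--o--ooo--o
-o--o----o--
--o--ooo--oo
o--o----o---
-o--ooo--oo-
--o----o---o
o--ooo--oo--
-o----o---o-
--ooo--oo--o
o----o---o--
-ooo--oo--o-
----o---o--o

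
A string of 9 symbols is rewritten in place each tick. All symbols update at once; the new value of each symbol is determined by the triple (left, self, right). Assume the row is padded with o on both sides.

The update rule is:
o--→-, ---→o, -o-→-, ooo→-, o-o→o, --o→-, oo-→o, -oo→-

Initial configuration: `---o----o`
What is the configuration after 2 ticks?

o--o--o--

tick 1: -o---oo--
tick 2: o--o--o--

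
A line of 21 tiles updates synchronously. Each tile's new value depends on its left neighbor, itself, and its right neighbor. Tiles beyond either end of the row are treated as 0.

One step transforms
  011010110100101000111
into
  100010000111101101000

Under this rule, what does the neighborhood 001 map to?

1

At position 0 the neighborhood is 001; the next row has 1 there.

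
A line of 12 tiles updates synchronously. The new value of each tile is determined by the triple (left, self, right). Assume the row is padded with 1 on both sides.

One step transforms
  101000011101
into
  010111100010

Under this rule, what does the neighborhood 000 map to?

1

At position 4 the neighborhood is 000; the next row has 1 there.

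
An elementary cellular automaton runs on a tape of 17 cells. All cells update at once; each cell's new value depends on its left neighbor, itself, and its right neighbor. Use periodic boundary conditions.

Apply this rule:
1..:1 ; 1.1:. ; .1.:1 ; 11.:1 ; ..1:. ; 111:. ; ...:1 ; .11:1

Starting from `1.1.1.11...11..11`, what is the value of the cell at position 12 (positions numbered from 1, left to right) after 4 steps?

1

step 1: 1.1.1.1111.111.1.
step 2: 1.1.1.1..1.1.1.1.
step 3: 1.1.1.11.1.1.1.1.
step 4: 1.1.1.11.1.1.1.1.
position 12 holds 1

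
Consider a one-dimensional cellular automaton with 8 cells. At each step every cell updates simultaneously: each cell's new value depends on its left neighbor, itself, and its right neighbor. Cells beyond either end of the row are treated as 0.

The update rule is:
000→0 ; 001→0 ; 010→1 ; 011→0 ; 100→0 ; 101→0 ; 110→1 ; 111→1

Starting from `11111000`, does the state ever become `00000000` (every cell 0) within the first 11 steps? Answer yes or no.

no

01111000
00111000
00011000
00001000
00001000  (fixed point — unchanged through step 11)
step 11 is 00001000, still not uniform 0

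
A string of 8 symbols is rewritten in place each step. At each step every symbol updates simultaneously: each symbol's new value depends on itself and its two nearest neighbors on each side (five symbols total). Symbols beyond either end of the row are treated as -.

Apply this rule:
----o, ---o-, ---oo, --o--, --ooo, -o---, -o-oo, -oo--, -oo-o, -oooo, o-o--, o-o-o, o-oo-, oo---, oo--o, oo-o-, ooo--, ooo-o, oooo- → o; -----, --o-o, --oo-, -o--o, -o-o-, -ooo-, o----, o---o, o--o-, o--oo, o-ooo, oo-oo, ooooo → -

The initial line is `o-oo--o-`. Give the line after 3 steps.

oo-oo-oo

-oooo-oo
ooooo-oo
oo-oo-oo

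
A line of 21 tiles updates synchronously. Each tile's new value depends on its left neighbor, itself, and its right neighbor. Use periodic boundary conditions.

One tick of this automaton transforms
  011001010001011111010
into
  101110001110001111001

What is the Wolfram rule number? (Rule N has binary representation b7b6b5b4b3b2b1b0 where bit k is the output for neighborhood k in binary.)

211

position 14: 111 → 1  (bit 7 = 1)
position 2: 110 → 1  (bit 6 = 1)
position 6: 101 → 0  (bit 5 = 0)
position 3: 100 → 1  (bit 4 = 1)
position 1: 011 → 0  (bit 3 = 0)
position 5: 010 → 0  (bit 2 = 0)
position 0: 001 → 1  (bit 1 = 1)
position 9: 000 → 1  (bit 0 = 1)
bits b7..b0 = 11010011 = 211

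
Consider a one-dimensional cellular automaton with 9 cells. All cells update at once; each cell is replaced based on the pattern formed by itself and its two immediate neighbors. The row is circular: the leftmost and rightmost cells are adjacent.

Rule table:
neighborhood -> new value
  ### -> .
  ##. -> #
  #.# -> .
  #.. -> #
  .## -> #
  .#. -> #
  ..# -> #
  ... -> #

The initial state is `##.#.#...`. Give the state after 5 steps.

##.#.####
.#.#.#...
##.#.####  (repeats step 1; period 2)
step 5: ##.#.####

##.#.####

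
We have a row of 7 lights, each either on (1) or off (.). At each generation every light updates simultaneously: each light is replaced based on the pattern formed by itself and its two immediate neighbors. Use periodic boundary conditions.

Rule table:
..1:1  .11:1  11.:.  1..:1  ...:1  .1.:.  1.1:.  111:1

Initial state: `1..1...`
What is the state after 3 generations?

1.111.1

.11.111
.1..11.
1.111.1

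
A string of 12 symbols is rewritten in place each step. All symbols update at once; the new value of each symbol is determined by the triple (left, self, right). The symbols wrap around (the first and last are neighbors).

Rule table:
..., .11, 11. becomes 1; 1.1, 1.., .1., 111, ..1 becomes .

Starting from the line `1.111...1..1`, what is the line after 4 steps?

1.1...1.11.1

step 1: 1.1.1.1....1
step 2: 1.......11.1
step 3: 1.11111.11.1
step 4: 1.1...1.11.1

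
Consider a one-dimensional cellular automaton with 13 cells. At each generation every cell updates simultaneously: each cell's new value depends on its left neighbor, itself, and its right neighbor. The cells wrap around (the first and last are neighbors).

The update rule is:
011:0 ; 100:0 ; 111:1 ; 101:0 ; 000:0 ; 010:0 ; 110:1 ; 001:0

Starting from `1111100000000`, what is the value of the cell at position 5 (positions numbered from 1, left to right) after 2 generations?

1

0111100000000
0011100000000
position 5 holds 1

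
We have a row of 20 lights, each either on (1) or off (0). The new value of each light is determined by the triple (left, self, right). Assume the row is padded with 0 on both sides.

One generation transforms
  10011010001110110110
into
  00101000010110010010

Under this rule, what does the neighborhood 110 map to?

At position 4 the neighborhood is 110; the next row has 1 there.

1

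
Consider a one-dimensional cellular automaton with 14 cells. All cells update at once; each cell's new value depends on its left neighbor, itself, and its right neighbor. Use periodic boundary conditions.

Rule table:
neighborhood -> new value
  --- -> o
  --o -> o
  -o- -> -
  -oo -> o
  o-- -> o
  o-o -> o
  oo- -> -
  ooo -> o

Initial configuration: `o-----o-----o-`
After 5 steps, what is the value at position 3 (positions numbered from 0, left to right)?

-ooooo-ooooo-o
ooooo-ooooo-o-
oooo-ooooo-o-o
ooo-ooooo-o-oo
oo-ooooo-o-ooo
position 3 holds o

o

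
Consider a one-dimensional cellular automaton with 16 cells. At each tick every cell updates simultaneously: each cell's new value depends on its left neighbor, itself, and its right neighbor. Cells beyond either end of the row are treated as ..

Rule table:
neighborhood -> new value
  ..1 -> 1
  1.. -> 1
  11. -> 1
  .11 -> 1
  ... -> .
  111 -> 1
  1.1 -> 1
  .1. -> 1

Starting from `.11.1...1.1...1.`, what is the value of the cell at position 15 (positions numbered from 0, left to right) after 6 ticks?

1

111111.11111.111
1111111111111111
1111111111111111  (fixed point — unchanged through tick 6)
position 15 holds 1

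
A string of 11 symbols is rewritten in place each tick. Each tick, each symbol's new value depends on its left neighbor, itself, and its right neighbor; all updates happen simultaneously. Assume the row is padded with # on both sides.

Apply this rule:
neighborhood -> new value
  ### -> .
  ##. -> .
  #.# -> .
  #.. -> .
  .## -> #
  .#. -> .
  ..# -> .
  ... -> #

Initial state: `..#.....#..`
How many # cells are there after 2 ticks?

tick 1: ....###....
tick 2: .##.#...##.
count of #: 5

5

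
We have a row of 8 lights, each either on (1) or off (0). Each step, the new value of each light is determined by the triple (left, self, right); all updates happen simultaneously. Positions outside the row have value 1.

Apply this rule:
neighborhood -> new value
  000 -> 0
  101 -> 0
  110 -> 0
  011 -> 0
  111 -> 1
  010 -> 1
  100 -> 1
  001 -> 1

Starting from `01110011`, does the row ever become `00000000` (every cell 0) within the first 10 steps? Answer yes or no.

step 1: 00101101
step 2: 11100000
step 3: 11010001
step 4: 10011010
step 5: 01100010
step 6: 00010110
step 7: 10110000
step 8: 00001001
step 9: 10011110
step 10: 01101100
step 10 is 01101100, still not uniform 0

no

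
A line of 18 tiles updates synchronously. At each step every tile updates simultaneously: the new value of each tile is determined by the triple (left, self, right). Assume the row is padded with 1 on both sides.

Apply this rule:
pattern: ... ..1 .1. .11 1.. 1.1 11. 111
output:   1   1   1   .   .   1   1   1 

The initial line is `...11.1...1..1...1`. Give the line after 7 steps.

.11.111.111.11.11.
1.11.111.111.11.11
11.11.111.111.11.1
111.11.111.111.11.
1111.11.111.111.11
11111.11.111.111.1
111111.11.111.111.

111111.11.111.111.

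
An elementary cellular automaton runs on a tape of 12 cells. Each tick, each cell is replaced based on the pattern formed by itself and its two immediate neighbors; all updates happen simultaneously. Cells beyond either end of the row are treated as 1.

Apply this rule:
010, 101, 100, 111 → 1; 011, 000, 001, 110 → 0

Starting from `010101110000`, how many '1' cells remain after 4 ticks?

9

111110101000
111101111100
111010111010
110111010111
count of 1: 9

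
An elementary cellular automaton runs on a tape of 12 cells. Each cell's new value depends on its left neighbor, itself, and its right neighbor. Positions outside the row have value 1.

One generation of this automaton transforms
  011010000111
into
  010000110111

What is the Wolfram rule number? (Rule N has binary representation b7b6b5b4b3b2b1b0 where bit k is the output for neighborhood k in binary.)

137

position 10: 111 → 1  (bit 7 = 1)
position 2: 110 → 0  (bit 6 = 0)
position 0: 101 → 0  (bit 5 = 0)
position 5: 100 → 0  (bit 4 = 0)
position 1: 011 → 1  (bit 3 = 1)
position 4: 010 → 0  (bit 2 = 0)
position 8: 001 → 0  (bit 1 = 0)
position 6: 000 → 1  (bit 0 = 1)
bits b7..b0 = 10001001 = 137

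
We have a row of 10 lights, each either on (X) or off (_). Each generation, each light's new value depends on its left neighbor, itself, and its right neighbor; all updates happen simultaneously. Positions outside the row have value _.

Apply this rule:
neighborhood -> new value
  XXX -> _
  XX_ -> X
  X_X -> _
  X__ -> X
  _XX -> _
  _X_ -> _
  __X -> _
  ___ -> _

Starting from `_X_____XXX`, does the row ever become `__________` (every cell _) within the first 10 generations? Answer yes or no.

yes

__X______X
___X______
____X_____
_____X____
______X___
_______X__
________X_
_________X
__________
all cells are _ at generation 9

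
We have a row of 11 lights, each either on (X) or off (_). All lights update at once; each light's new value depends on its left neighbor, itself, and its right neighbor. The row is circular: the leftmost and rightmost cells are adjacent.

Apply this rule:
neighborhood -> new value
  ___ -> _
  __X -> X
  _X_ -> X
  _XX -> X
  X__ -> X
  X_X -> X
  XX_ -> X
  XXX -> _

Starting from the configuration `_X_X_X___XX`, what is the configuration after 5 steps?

X__XX_____X

step 1: XXXXXXX_XXX
step 2: ______XXX__
step 3: _____XX_XX_
step 4: ____XXXXXXX
step 5: X__XX_____X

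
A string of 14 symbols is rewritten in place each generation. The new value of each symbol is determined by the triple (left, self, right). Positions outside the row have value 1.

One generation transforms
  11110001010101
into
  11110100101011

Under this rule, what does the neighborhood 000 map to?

1

At position 5 the neighborhood is 000; the next row has 1 there.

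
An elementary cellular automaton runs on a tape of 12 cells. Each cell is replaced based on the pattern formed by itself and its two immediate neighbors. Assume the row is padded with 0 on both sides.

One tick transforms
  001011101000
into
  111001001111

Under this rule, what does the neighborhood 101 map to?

0

At position 3 the neighborhood is 101; the next row has 0 there.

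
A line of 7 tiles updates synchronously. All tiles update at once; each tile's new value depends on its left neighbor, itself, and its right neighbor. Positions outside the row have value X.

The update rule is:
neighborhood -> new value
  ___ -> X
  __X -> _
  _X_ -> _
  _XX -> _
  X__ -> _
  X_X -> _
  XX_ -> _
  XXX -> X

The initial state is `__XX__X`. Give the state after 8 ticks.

___X___

_______
_XXXXX_
__XXX__
___X___
_X___X_
___X___  (repeats tick 4; period 2)
tick 8: ___X___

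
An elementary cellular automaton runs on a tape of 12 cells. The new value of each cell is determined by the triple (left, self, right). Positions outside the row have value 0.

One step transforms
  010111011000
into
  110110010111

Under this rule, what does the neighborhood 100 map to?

At position 9 the neighborhood is 100; the next row has 1 there.

1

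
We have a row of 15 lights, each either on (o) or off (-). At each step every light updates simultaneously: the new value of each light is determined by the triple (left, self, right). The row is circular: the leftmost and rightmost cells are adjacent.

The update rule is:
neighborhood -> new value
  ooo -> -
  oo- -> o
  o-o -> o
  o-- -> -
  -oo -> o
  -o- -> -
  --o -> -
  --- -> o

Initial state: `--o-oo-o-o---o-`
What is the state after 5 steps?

ooooooo--oo-o-o

o--oooo-o--o---
---o--oo-----o-
oo----oo-ooo---
oo-oo-oooo-o-o-
ooooooo--oo-o-o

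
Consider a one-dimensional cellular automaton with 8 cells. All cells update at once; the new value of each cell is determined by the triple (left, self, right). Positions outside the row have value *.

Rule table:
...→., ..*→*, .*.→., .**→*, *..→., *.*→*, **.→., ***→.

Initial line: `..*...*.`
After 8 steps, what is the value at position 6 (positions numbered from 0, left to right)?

*

step 1: .*...*.*
step 2: *...*.**
step 3: ...*.**.
step 4: ..*.**.*
step 5: .*.**.**
step 6: *.**.**.
step 7: .**.**.*
step 8: **.**.**
position 6 holds *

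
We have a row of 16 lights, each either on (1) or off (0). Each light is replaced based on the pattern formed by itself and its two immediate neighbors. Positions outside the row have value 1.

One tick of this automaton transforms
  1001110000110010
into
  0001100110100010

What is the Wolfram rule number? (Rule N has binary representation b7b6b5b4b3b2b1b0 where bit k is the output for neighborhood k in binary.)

141

position 4: 111 → 1  (bit 7 = 1)
position 0: 110 → 0  (bit 6 = 0)
position 15: 101 → 0  (bit 5 = 0)
position 1: 100 → 0  (bit 4 = 0)
position 3: 011 → 1  (bit 3 = 1)
position 14: 010 → 1  (bit 2 = 1)
position 2: 001 → 0  (bit 1 = 0)
position 7: 000 → 1  (bit 0 = 1)
bits b7..b0 = 10001101 = 141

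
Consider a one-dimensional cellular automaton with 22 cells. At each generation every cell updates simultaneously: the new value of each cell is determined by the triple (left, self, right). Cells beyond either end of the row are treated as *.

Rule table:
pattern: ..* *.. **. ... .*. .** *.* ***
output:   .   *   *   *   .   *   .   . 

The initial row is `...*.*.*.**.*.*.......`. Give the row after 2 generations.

.*******.*****.*....*.

generation 1: **.......**....******.
generation 2: .*******.*****.*....*.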